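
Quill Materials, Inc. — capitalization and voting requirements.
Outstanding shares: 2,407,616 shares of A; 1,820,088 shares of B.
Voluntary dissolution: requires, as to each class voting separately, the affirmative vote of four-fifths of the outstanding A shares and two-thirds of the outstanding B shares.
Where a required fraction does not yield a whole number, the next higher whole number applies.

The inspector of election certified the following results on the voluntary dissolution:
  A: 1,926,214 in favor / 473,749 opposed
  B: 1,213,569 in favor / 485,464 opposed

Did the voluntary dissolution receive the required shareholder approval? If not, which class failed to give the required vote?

A: 4/5 of 2407616 = 1926092.80, rounded up to 1926093; 1,926,093 required, 1,926,214 in favor — approved.
B: 2/3 of 1820088 = 1213392; 1,213,392 required, 1,213,569 in favor — approved.

Approved — every class gave the required vote.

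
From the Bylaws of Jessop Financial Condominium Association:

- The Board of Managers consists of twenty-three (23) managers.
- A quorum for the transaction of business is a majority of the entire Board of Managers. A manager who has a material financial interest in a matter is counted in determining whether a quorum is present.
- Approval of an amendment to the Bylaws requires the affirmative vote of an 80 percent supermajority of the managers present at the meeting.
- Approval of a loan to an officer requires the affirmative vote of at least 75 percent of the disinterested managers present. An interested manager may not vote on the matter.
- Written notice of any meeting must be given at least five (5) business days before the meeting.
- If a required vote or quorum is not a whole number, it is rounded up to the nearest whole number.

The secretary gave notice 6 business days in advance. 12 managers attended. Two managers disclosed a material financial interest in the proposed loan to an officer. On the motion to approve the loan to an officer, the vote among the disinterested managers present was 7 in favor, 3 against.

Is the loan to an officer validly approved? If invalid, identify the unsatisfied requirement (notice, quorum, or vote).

Invalid — vote requirement not satisfied.

Notice: 6 business days given; 5 required (6 ≥ 5). Satisfied.
Quorum: 12 present (interested managers count toward quorum); quorum is 12. Satisfied.
Vote: the loan to an officer requires three-fourths of the disinterested managers present (12 − 2 = 10). 3/4 of 10 = 7.50, rounded up to 8, so 8 affirmative votes are needed; 7 voted in favor. Not satisfied.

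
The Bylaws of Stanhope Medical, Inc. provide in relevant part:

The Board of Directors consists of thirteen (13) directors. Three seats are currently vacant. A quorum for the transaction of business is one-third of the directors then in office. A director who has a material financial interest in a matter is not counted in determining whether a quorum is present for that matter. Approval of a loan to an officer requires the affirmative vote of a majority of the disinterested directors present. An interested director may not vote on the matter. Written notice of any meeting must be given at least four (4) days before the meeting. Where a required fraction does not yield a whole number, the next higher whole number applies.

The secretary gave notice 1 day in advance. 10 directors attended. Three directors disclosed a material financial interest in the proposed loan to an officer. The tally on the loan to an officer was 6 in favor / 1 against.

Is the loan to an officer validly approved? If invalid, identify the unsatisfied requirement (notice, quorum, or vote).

Notice: 1 day given; 4 required (1 < 4). Not satisfied.
Quorum: 10 present, but the 3 interested directors do not count, leaving 7. Quorum is 4. Satisfied.
Vote: the loan to an officer requires a majority of the disinterested directors present (10 − 3 = 7). A majority of 7 is 4, so 4 affirmative votes are needed; 6 voted in favor. Satisfied.

Invalid — notice requirement not satisfied.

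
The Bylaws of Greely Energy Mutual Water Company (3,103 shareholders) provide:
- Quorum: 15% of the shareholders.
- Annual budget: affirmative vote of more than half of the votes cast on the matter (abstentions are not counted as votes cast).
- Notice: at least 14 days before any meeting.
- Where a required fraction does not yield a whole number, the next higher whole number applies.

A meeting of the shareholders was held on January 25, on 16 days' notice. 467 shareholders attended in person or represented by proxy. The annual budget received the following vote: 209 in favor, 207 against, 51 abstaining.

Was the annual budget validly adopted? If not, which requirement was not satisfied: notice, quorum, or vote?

Valid — all requirements satisfied.

Notice: 16 days given; 14 required. Satisfied.
Quorum: 15% of 3,103 = 465.45, rounded up to 466; 467 present. Satisfied.
Vote: requires a majority of the votes cast (467 − 51 abstaining = 416); a majority of 416 is 209, so 209 needed; 209 in favor. Satisfied.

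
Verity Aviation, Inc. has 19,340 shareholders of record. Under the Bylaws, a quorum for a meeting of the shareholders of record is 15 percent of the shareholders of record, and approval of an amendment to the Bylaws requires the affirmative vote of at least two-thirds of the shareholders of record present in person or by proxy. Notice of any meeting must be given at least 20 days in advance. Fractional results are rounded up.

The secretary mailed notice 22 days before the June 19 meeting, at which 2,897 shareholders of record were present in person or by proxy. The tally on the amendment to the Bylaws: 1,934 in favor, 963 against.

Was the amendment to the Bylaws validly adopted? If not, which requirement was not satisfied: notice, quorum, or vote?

Notice: 22 days given; 20 required. Satisfied.
Quorum: 15% of 19,340 = 2,901; 2,897 present. Not satisfied.
Vote: requires two-thirds of those present (2,897); 2/3 of 2897 = 1931.33, rounded up to 1932, so 1,932 needed; 1,934 in favor. Satisfied.

Invalid — quorum requirement not satisfied.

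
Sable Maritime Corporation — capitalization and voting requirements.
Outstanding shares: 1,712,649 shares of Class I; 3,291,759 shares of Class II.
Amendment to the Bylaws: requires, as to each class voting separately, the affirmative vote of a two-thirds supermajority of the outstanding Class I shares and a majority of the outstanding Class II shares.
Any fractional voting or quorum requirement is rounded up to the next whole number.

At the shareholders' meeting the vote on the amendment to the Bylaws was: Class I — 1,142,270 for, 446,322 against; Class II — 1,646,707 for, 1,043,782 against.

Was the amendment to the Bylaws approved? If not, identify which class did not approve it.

Class I: 2/3 of 1712649 = 1141766; 1,141,766 required, 1,142,270 in favor — approved.
Class II: a majority of 3291759 is 1645880; 1,645,880 required, 1,646,707 in favor — approved.

Approved — every class gave the required vote.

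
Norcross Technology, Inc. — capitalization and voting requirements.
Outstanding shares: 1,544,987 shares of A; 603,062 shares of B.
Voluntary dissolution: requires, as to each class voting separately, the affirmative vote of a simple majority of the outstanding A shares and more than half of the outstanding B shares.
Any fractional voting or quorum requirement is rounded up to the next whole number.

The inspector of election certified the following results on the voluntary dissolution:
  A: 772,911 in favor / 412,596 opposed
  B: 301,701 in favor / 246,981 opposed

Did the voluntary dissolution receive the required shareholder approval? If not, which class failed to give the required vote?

Approved — every class gave the required vote.

A: a majority of 1544987 is 772494; 772,494 required, 772,911 in favor — approved.
B: a majority of 603062 is 301532; 301,532 required, 301,701 in favor — approved.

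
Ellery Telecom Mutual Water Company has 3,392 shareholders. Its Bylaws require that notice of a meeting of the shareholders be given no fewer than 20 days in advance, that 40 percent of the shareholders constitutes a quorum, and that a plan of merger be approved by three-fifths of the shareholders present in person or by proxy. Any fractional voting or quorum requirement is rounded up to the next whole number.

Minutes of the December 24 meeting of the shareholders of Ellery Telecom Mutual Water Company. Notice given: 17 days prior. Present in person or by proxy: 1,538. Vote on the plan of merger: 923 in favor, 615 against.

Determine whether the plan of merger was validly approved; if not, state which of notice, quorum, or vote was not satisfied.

Invalid — notice requirement not satisfied.

Notice: 17 days given; 20 required. Not satisfied.
Quorum: 40% of 3,392 = 1,356.80, rounded up to 1,357; 1,538 present. Satisfied.
Vote: requires three-fifths of those present (1,538); 3/5 of 1538 = 922.80, rounded up to 923, so 923 needed; 923 in favor. Satisfied.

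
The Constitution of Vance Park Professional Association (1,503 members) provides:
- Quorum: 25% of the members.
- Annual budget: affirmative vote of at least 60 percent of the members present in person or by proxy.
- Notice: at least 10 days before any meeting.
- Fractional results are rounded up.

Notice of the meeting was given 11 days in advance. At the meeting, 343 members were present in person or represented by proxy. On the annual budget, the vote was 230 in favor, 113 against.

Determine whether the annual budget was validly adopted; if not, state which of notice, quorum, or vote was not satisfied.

Notice: 11 days given; 10 required. Satisfied.
Quorum: 25% of 1,503 = 375.75, rounded up to 376; 343 present. Not satisfied.
Vote: requires three-fifths of those present (343); 3/5 of 343 = 205.80, rounded up to 206, so 206 needed; 230 in favor. Satisfied.

Invalid — quorum requirement not satisfied.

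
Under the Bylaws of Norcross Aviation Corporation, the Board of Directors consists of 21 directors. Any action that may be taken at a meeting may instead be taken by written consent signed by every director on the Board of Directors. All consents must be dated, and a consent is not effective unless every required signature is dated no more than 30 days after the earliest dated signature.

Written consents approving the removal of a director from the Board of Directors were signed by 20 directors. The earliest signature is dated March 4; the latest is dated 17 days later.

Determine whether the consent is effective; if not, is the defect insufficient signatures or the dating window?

Signatures required: every one of 21 — unanimous means all 21, so 21 needed; 20 signed. Insufficient.
Dating window: the latest signature is 17 days after the earliest; the limit is 30 days. Within the window.

Not effective — insufficient signatures.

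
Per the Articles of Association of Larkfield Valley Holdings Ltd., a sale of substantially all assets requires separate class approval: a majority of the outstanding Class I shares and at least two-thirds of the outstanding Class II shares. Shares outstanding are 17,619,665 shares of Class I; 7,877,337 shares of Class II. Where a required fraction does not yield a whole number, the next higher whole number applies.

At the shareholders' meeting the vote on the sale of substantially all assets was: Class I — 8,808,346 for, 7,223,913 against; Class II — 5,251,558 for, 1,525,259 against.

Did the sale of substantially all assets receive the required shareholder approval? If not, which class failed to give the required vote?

Class I: a majority of 17619665 is 8809833; 8,809,833 required, 8,808,346 in favor — not approved.
Class II: 2/3 of 7877337 = 5251558; 5,251,558 required, 5,251,558 in favor — approved.

Not approved — the Class I shares did not give the required vote.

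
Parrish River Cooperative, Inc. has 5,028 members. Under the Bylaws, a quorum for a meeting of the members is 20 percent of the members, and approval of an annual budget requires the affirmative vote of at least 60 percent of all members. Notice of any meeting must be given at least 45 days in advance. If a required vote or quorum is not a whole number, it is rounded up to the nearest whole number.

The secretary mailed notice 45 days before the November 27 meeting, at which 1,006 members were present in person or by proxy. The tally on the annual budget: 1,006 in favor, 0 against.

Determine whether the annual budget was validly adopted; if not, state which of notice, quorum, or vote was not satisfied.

Invalid — vote requirement not satisfied.

Notice: 45 days given; 45 required. Satisfied.
Quorum: 20% of 5,028 = 1,005.60, rounded up to 1,006; 1,006 present. Satisfied.
Vote: requires three-fifths of all members (5,028); 3/5 of 5028 = 3016.80, rounded up to 3017, so 3,017 needed; 1,006 in favor. Not satisfied.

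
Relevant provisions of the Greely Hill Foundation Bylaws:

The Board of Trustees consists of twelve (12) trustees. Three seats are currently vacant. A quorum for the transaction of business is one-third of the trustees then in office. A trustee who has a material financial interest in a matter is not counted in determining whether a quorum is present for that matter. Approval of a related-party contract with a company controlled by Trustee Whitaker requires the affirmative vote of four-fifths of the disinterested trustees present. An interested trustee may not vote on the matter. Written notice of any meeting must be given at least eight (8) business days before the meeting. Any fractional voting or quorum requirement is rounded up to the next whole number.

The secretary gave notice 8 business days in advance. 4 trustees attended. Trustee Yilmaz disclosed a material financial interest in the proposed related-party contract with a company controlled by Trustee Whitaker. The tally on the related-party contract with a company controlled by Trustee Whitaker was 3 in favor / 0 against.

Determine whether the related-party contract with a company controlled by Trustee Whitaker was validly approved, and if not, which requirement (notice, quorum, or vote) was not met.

Notice: 8 business days given; 8 required (8 ≥ 8). Satisfied.
Quorum: 4 present, but the 1 interested trustee does not count, leaving 3. Quorum is 3. Satisfied.
Vote: the related-party contract with a company controlled by Trustee Whitaker requires four-fifths of the disinterested trustees present (4 − 1 = 3). 4/5 of 3 = 2.40, rounded up to 3, so 3 affirmative votes are needed; 3 voted in favor. Satisfied.

Valid — all requirements satisfied.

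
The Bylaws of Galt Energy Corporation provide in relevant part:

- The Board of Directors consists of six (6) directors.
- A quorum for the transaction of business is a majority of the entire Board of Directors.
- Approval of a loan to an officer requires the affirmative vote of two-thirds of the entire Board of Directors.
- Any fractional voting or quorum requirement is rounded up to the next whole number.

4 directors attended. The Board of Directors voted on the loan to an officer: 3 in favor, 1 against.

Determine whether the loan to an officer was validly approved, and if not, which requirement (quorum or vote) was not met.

Quorum: 4 present; quorum is 4. Satisfied.
Vote: the loan to an officer requires two-thirds of the entire Board of Directors (6). 2/3 of 6 = 4, so 4 affirmative votes are needed; 3 voted in favor. Not satisfied.

Invalid — vote requirement not satisfied.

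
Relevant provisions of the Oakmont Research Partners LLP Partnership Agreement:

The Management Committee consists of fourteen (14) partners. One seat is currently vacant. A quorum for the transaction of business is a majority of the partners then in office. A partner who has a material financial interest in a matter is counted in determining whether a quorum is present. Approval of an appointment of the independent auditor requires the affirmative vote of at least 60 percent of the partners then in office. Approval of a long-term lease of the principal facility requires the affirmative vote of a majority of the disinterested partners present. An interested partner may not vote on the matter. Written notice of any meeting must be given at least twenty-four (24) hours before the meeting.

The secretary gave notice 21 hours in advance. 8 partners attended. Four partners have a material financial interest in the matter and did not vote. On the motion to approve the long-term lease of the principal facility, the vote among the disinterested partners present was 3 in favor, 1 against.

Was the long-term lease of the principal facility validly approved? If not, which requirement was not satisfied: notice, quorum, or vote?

Notice: 21 hours given; 24 required (21 < 24). Not satisfied.
Quorum: 8 present (interested partners count toward quorum); quorum is 7. Satisfied.
Vote: the long-term lease of the principal facility requires a majority of the disinterested partners present (8 − 4 = 4). A majority of 4 is 3, so 3 affirmative votes are needed; 3 voted in favor. Satisfied.

Invalid — notice requirement not satisfied.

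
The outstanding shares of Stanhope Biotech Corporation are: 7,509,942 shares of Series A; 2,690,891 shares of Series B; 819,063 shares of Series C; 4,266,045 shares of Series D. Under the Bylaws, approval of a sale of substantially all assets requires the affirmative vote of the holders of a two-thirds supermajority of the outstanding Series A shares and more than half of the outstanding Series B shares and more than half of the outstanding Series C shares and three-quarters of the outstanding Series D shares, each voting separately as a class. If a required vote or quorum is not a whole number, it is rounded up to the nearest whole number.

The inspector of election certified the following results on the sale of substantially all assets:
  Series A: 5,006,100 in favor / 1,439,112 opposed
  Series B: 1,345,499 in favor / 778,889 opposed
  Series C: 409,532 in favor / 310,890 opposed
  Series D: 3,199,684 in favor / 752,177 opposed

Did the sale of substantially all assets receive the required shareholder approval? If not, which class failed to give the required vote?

Series A: 2/3 of 7509942 = 5006628; 5,006,628 required, 5,006,100 in favor — not approved.
Series B: a majority of 2690891 is 1345446; 1,345,446 required, 1,345,499 in favor — approved.
Series C: a majority of 819063 is 409532; 409,532 required, 409,532 in favor — approved.
Series D: 3/4 of 4266045 = 3199533.75, rounded up to 3199534; 3,199,534 required, 3,199,684 in favor — approved.

Not approved — the Series A shares did not give the required vote.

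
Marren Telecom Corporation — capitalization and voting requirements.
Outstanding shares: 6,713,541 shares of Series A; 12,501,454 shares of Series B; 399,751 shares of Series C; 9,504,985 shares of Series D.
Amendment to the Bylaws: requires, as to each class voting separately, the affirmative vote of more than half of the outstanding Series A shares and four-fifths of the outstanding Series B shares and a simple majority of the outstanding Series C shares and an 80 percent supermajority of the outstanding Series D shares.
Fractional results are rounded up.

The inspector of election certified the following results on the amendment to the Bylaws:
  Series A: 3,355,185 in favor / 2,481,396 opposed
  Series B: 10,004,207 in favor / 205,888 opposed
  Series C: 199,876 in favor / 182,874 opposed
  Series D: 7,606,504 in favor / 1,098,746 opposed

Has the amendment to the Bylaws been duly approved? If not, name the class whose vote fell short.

Not approved — the Series A shares did not give the required vote.

Series A: a majority of 6713541 is 3356771; 3,356,771 required, 3,355,185 in favor — not approved.
Series B: 4/5 of 12501454 = 10001163.20, rounded up to 10001164; 10,001,164 required, 10,004,207 in favor — approved.
Series C: a majority of 399751 is 199876; 199,876 required, 199,876 in favor — approved.
Series D: 4/5 of 9504985 = 7603988; 7,603,988 required, 7,606,504 in favor — approved.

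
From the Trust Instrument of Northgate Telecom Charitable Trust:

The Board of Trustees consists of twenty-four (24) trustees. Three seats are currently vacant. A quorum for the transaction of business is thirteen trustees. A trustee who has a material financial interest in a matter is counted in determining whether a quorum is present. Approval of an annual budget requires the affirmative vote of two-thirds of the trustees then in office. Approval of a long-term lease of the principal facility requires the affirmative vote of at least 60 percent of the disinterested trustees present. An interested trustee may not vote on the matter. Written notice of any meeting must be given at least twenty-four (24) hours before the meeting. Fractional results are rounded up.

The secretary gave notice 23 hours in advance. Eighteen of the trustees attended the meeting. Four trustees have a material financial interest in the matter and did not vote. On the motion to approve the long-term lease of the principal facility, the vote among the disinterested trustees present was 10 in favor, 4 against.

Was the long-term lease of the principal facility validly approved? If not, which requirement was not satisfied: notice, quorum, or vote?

Invalid — notice requirement not satisfied.

Notice: 23 hours given; 24 required (23 < 24). Not satisfied.
Quorum: 18 present (interested trustees count toward quorum); quorum is 13. Satisfied.
Vote: the long-term lease of the principal facility requires three-fifths of the disinterested trustees present (18 − 4 = 14). 3/5 of 14 = 8.40, rounded up to 9, so 9 affirmative votes are needed; 10 voted in favor. Satisfied.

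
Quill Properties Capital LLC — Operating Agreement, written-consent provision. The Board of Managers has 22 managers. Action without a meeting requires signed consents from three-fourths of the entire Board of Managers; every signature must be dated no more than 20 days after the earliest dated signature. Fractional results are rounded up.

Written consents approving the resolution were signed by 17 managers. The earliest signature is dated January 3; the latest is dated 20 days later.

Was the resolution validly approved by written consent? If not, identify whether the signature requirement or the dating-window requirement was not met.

Effective — both the signature and dating-window requirements are satisfied.

Signatures required: three-fourths of 22 — 3/4 of 22 = 16.50, rounded up to 17, so 17 needed; 17 signed. Sufficient.
Dating window: the latest signature is 20 days after the earliest; the limit is 20 days. Within the window.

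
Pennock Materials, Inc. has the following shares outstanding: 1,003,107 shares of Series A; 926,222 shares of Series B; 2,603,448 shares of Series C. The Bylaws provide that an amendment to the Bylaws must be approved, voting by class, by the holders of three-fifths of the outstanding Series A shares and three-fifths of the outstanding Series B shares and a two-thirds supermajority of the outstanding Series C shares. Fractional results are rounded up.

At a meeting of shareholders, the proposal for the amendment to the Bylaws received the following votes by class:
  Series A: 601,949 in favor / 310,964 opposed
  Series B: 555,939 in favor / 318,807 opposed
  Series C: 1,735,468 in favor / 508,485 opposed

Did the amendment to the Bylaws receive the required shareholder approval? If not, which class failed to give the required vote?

Series A: 3/5 of 1003107 = 601864.20, rounded up to 601865; 601,865 required, 601,949 in favor — approved.
Series B: 3/5 of 926222 = 555733.20, rounded up to 555734; 555,734 required, 555,939 in favor — approved.
Series C: 2/3 of 2603448 = 1735632; 1,735,632 required, 1,735,468 in favor — not approved.

Not approved — the Series C shares did not give the required vote.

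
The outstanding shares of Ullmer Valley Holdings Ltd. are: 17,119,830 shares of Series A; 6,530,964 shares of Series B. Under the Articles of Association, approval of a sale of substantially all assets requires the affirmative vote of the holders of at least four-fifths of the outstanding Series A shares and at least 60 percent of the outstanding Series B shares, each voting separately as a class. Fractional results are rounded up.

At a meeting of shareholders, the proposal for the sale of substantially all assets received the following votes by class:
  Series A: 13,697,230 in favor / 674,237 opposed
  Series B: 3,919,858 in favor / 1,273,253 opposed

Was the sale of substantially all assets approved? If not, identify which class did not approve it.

Series A: 4/5 of 17119830 = 13695864; 13,695,864 required, 13,697,230 in favor — approved.
Series B: 3/5 of 6530964 = 3918578.40, rounded up to 3918579; 3,918,579 required, 3,919,858 in favor — approved.

Approved — every class gave the required vote.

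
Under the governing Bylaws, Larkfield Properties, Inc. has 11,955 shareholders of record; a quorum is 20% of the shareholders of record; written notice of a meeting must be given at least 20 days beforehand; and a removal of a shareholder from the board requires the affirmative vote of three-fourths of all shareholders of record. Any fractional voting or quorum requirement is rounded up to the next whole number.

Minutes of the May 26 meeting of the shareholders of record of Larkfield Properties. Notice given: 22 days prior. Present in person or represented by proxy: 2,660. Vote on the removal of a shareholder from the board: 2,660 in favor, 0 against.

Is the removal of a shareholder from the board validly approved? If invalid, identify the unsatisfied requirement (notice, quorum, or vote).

Invalid — vote requirement not satisfied.

Notice: 22 days given; 20 required. Satisfied.
Quorum: 20% of 11,955 = 2,391; 2,660 present. Satisfied.
Vote: requires three-fourths of all shareholders of record (11,955); 3/4 of 11955 = 8966.25, rounded up to 8967, so 8,967 needed; 2,660 in favor. Not satisfied.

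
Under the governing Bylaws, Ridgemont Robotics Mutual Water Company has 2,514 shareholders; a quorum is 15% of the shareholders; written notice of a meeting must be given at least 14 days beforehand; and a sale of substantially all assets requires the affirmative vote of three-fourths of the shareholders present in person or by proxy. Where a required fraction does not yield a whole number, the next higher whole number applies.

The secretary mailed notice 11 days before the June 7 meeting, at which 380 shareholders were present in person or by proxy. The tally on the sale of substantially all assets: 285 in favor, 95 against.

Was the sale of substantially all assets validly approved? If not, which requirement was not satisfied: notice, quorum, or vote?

Notice: 11 days given; 14 required. Not satisfied.
Quorum: 15% of 2,514 = 377.10, rounded up to 378; 380 present. Satisfied.
Vote: requires three-fourths of those present (380); 3/4 of 380 = 285, so 285 needed; 285 in favor. Satisfied.

Invalid — notice requirement not satisfied.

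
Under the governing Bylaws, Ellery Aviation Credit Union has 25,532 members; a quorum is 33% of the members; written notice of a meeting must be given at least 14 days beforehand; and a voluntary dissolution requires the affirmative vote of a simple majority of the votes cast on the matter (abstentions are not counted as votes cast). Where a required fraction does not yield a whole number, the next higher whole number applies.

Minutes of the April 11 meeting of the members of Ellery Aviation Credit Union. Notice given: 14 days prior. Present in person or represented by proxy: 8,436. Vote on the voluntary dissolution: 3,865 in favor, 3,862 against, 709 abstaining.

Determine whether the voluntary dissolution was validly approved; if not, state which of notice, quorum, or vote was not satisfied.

Notice: 14 days given; 14 required. Satisfied.
Quorum: 33% of 25,532 = 8,425.56, rounded up to 8,426; 8,436 present. Satisfied.
Vote: requires a majority of the votes cast (8,436 − 709 abstaining = 7,727); a majority of 7727 is 3864, so 3,864 needed; 3,865 in favor. Satisfied.

Valid — all requirements satisfied.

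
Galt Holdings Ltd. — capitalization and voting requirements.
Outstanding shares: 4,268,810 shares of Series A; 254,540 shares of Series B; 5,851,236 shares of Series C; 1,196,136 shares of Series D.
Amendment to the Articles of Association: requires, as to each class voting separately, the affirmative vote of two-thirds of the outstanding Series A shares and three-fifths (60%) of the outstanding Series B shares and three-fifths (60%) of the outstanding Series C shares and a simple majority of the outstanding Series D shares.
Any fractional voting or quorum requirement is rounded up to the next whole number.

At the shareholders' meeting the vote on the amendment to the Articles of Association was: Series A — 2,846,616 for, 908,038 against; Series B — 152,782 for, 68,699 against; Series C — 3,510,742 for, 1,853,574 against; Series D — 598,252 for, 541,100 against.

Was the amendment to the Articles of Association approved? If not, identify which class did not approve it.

Approved — every class gave the required vote.

Series A: 2/3 of 4268810 = 2845873.33, rounded up to 2845874; 2,845,874 required, 2,846,616 in favor — approved.
Series B: 3/5 of 254540 = 152724; 152,724 required, 152,782 in favor — approved.
Series C: 3/5 of 5851236 = 3510741.60, rounded up to 3510742; 3,510,742 required, 3,510,742 in favor — approved.
Series D: a majority of 1196136 is 598069; 598,069 required, 598,252 in favor — approved.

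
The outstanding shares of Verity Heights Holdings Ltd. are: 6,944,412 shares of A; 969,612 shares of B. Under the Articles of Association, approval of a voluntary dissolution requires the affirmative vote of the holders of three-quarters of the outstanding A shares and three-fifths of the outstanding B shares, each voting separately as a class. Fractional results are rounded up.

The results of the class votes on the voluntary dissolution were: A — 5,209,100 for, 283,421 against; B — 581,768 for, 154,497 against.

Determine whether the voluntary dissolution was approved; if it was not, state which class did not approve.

A: 3/4 of 6944412 = 5208309; 5,208,309 required, 5,209,100 in favor — approved.
B: 3/5 of 969612 = 581767.20, rounded up to 581768; 581,768 required, 581,768 in favor — approved.

Approved — every class gave the required vote.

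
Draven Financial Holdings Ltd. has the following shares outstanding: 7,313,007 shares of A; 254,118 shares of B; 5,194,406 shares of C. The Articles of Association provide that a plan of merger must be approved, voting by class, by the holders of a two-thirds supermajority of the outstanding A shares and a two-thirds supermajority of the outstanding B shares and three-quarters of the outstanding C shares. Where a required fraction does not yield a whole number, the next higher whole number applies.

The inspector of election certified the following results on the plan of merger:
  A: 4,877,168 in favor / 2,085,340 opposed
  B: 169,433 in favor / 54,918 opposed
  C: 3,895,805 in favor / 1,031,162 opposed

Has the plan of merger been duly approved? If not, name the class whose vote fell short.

Approved — every class gave the required vote.

A: 2/3 of 7313007 = 4875338; 4,875,338 required, 4,877,168 in favor — approved.
B: 2/3 of 254118 = 169412; 169,412 required, 169,433 in favor — approved.
C: 3/4 of 5194406 = 3895804.50, rounded up to 3895805; 3,895,805 required, 3,895,805 in favor — approved.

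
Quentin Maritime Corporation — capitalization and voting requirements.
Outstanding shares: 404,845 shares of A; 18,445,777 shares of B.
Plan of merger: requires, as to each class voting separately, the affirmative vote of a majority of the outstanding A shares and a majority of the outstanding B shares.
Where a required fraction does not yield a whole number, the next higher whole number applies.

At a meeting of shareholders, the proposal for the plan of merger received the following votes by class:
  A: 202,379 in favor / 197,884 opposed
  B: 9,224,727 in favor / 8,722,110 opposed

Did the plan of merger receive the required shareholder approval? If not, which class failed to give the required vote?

A: a majority of 404845 is 202423; 202,423 required, 202,379 in favor — not approved.
B: a majority of 18445777 is 9222889; 9,222,889 required, 9,224,727 in favor — approved.

Not approved — the A shares did not give the required vote.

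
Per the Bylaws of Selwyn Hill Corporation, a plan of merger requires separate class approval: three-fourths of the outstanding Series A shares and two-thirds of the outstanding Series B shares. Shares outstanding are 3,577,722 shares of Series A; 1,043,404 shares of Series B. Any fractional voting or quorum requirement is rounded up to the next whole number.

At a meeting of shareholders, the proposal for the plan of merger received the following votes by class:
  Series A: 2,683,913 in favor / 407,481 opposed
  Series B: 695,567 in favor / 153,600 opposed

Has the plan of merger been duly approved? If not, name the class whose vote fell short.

Not approved — the Series B shares did not give the required vote.

Series A: 3/4 of 3577722 = 2683291.50, rounded up to 2683292; 2,683,292 required, 2,683,913 in favor — approved.
Series B: 2/3 of 1043404 = 695602.67, rounded up to 695603; 695,603 required, 695,567 in favor — not approved.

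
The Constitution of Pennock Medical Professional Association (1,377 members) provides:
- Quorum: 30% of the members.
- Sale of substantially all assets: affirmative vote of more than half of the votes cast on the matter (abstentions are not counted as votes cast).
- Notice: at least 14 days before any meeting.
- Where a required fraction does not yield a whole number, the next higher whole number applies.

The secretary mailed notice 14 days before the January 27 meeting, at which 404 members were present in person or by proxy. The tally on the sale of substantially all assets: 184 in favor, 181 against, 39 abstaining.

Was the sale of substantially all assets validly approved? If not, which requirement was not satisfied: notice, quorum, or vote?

Notice: 14 days given; 14 required. Satisfied.
Quorum: 30% of 1,377 = 413.10, rounded up to 414; 404 present. Not satisfied.
Vote: requires a majority of the votes cast (404 − 39 abstaining = 365); a majority of 365 is 183, so 183 needed; 184 in favor. Satisfied.

Invalid — quorum requirement not satisfied.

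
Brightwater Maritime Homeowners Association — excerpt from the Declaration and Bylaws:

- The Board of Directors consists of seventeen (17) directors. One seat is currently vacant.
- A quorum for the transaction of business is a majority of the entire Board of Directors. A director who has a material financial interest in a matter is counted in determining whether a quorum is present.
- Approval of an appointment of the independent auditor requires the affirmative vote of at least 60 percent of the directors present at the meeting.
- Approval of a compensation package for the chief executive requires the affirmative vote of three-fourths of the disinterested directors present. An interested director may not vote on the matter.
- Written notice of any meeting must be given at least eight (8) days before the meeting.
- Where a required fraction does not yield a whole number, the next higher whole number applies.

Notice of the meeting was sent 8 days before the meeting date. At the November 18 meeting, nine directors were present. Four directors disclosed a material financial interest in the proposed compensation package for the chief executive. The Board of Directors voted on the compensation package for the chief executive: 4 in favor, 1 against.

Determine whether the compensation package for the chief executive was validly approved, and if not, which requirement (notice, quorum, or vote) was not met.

Notice: 8 days given; 8 required (8 ≥ 8). Satisfied.
Quorum: 9 present (interested directors count toward quorum); quorum is 9. Satisfied.
Vote: the compensation package for the chief executive requires three-fourths of the disinterested directors present (9 − 4 = 5). 3/4 of 5 = 3.75, rounded up to 4, so 4 affirmative votes are needed; 4 voted in favor. Satisfied.

Valid — all requirements satisfied.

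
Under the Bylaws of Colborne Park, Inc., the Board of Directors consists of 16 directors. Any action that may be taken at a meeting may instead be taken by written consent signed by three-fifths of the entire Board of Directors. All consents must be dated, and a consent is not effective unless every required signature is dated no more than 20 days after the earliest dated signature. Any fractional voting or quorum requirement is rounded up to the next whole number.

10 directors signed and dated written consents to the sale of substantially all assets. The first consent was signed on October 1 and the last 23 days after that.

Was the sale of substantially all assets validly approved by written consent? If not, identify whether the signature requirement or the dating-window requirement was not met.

Signatures required: three-fifths of 16 — 3/5 of 16 = 9.60, rounded up to 10, so 10 needed; 10 signed. Sufficient.
Dating window: the latest signature is 23 days after the earliest; the limit is 20 days. Outside the window.

Not effective — dating-window requirement not satisfied.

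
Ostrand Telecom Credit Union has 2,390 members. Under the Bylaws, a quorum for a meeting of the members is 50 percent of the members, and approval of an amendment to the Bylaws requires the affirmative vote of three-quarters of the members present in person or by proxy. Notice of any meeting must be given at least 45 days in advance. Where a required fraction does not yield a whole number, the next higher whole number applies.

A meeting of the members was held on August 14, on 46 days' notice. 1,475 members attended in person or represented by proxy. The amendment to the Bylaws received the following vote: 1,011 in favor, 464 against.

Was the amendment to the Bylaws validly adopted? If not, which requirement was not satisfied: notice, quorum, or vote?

Notice: 46 days given; 45 required. Satisfied.
Quorum: 50% of 2,390 = 1,195; 1,475 present. Satisfied.
Vote: requires three-fourths of those present (1,475); 3/4 of 1475 = 1106.25, rounded up to 1107, so 1,107 needed; 1,011 in favor. Not satisfied.

Invalid — vote requirement not satisfied.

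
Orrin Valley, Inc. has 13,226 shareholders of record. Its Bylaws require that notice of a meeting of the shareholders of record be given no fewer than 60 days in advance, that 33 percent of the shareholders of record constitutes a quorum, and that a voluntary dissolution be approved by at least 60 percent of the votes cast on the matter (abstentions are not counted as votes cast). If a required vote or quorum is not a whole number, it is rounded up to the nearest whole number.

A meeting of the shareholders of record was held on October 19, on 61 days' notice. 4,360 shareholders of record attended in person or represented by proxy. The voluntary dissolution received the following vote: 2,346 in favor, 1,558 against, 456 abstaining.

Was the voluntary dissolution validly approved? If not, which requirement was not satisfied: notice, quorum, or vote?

Invalid — quorum requirement not satisfied.

Notice: 61 days given; 60 required. Satisfied.
Quorum: 33% of 13,226 = 4,364.58, rounded up to 4,365; 4,360 present. Not satisfied.
Vote: requires three-fifths of the votes cast (4,360 − 456 abstaining = 3,904); 3/5 of 3904 = 2342.40, rounded up to 2343, so 2,343 needed; 2,346 in favor. Satisfied.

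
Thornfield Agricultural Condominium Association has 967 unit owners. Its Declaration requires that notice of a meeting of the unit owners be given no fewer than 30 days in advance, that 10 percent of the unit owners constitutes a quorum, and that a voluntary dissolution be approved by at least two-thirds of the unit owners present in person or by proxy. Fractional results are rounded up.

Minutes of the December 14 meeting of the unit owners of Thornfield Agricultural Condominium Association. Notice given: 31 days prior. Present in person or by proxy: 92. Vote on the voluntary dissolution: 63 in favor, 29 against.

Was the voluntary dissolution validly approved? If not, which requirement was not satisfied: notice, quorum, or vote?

Notice: 31 days given; 30 required. Satisfied.
Quorum: 10% of 967 = 96.70, rounded up to 97; 92 present. Not satisfied.
Vote: requires two-thirds of those present (92); 2/3 of 92 = 61.33, rounded up to 62, so 62 needed; 63 in favor. Satisfied.

Invalid — quorum requirement not satisfied.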